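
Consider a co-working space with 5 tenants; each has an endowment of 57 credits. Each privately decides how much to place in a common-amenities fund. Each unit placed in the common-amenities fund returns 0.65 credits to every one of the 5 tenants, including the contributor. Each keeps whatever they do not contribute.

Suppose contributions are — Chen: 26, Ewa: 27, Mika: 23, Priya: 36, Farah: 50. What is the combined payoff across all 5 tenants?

Total contributed: 26 + 27 + 23 + 36 + 50 = 162; total kept: 5 × 57 − 162 = 123.
The common-amenities fund pays out 0.65 × 5 × 162 = 526.50 in aggregate.
Group total = 123 + 526.50 = 649.50.

649.50 credits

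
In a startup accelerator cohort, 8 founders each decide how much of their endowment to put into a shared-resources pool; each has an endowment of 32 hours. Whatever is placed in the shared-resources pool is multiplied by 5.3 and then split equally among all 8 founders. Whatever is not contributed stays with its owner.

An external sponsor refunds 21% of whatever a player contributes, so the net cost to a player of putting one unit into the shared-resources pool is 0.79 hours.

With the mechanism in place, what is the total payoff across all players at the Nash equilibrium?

The effective private return is (5.3/8) / 0.79 = 0.8386, which is still under 1, so the mechanism doesn't change anyone's dominant strategy: zero contribution.
At the Nash equilibrium no one contributes; group total payoff = 8 × 32 = 256.

256.00 hours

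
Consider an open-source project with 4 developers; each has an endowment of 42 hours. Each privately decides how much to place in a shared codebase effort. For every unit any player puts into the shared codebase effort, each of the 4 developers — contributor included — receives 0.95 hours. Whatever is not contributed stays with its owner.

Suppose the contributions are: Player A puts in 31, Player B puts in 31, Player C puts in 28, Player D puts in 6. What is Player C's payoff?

105.20 hours

Total contributed: 31 + 31 + 28 + 6 = 96.
Each receives 0.95 × 96 = 91.20 from the shared codebase effort.
Player C keeps 42 − 28 = 14, so Player C's payoff is 14 + 91.20 = 105.20.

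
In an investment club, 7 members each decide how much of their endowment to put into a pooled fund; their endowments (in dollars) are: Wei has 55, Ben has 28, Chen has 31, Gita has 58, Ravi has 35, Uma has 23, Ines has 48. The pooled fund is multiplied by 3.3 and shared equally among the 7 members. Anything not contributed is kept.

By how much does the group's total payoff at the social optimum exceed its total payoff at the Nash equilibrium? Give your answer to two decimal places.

639.40 dollars

The private return per contributed unit is 3.3/7 = 0.4714 < 1 for every player regardless of endowment, so the Nash equilibrium is zero contribution and the group total is Σ E_j = 55 + 28 + 31 + 58 + 35 + 23 + 48 = 278.
Each contributed unit returns 3.300 to the group, so the social optimum is full contribution by everyone: group total = 3.300 × 278 = 917.40.
Efficiency loss = (3.300 − 1) × 278 = 639.40.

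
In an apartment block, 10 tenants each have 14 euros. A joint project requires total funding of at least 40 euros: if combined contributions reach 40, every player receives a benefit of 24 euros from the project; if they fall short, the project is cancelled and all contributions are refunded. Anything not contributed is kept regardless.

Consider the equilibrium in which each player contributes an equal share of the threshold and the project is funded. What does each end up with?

Equal share of the threshold: 40/10 = 4.
At this profile no one gains by cutting their contribution: any cut drops the total below 40, the project is cancelled, contributions are refunded, and the deviator ends with 14, which is less than 14 − 4 + 24 = 34. Contributing more than 4 just wastes the excess. So contributing exactly 4 is a best response.
Each player's payoff: 14 − 4 + 24 = 34.

34 euros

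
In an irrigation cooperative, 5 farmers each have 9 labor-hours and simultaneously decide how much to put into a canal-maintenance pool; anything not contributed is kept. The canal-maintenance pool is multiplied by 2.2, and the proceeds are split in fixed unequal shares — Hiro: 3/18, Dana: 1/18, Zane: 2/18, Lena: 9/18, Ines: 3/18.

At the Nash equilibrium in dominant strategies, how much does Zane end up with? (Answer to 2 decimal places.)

11.20 labor-hours

Each unit j contributes comes back to j as 2.2 × (j's share), so j prefers to contribute only if that share exceeds 1/2.2 = 0.4545; otherwise keeping the unit dominates.
The only share above 0.4545 is Lena's 9/18, contributing 9; the remaining 4 contribute 0. Total contributed: 9.
Zane keeps 9 and receives 2.2 × 9 × 2/18 = 2.20 from the canal-maintenance pool, for a payoff of 11.20.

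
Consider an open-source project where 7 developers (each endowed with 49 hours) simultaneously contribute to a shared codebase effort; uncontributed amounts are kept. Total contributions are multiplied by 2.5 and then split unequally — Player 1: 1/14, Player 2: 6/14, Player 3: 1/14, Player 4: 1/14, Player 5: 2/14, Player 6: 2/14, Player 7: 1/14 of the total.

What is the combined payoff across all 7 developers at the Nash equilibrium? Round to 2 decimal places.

Each unit j contributes comes back to j as 2.5 × (j's share), so j prefers to contribute only if that share exceeds 1/2.5 = 0.4000; otherwise keeping the unit dominates.
The only share above 0.4000 is Player 2's 6/14, contributing 49; the remaining 6 contribute 0. Total contributed: 49.
The shared codebase effort pays out 2.5 × 49 = 122.50 in total (split across the unequal shares, but the aggregate is all that matters for the group sum).
The 6 free-riders keep 49 each, adding 294. Group total = 294 + 122.50 = 416.50.

416.50 hours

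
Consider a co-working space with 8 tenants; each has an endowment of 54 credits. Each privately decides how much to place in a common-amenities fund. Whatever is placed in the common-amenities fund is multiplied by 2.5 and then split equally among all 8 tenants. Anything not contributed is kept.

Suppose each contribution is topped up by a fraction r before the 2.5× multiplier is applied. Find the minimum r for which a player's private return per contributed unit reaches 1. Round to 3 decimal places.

2.200

With matching at rate r, one contributed unit becomes (1 + r) in the common-amenities fund and returns 2.5 × (1 + r) / 8 to the contributor.
Setting this equal to 1: 1 + r = 8/2.5 = 3.2000.
So the minimum matching rate is r = 3.2000 − 1 = 2.200.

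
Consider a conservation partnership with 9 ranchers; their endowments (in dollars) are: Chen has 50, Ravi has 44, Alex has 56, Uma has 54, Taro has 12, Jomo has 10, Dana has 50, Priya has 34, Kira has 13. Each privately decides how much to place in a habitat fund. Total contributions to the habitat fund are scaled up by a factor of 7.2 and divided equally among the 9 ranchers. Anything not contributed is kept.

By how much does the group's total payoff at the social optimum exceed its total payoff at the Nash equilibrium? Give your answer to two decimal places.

The private return per contributed unit is 7.2/9 = 0.8000 < 1 for every player regardless of endowment, so the Nash equilibrium is zero contribution and the group total is Σ E_j = 50 + 44 + 56 + 54 + 12 + 10 + 50 + 34 + 13 = 323.
Each contributed unit returns 7.200 to the group, so the social optimum is full contribution by everyone: group total = 7.200 × 323 = 2325.60.
Efficiency loss = (7.200 − 1) × 323 = 2002.60.

2002.60 dollars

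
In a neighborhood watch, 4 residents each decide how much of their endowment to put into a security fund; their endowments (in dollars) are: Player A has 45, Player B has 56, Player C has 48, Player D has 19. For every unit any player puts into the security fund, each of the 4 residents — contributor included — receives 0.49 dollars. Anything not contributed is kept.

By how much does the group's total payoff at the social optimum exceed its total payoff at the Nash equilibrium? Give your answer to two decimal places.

The private return per contributed unit is 0.49 < 1 for everyone, so the Nash equilibrium is zero contribution and the group total is Σ E_j = 45 + 56 + 48 + 19 = 168.
Each contributed unit returns 1.960 to the group, so the social optimum is full contribution by everyone: group total = 1.960 × 168 = 329.28.
Efficiency loss = (1.960 − 1) × 168 = 161.28.

161.28 dollars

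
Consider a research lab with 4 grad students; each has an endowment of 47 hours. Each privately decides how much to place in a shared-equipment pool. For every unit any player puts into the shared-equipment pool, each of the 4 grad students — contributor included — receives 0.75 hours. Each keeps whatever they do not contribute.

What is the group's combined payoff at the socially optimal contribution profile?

564.00 hours

Each contributed unit returns 3.000 to the group as a whole (0.75 to each of 4 players), which exceeds 1, so the social optimum is full contribution: group total = 3.000 × 188 = 564.00.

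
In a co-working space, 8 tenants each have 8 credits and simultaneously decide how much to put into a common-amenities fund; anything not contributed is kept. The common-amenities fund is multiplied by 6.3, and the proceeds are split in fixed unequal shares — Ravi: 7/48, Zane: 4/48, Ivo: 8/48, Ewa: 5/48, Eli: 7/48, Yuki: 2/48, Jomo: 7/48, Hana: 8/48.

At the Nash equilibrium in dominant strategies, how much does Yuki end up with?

Player j's private return per contributed unit is 6.3 × (j's share). Contributing is weakly dominant for j when that share is at least 1/6.3 = 0.1587, and contributing 0 is dominant otherwise.
Ivo and Hana are above the threshold, contributing 8 each; the remaining 6 contribute 0. Total contributed: 16.
Yuki keeps 8 and receives 6.3 × 16 × 2/48 = 4.20 from the common-amenities fund, for a payoff of 12.20.

12.20 credits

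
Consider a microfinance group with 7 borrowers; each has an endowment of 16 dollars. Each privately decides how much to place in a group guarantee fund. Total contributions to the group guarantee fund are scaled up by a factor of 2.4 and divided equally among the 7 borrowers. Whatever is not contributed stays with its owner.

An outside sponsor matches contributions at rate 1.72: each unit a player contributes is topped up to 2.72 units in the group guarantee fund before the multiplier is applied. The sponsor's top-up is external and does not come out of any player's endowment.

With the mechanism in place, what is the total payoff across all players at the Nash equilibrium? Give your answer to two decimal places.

The effective private return is 2.4 × 2.72 / 7 = 0.9326, which is still under 1, so the mechanism doesn't change anyone's dominant strategy: zero contribution.
Everyone keeps their endowment and the group total is 7 × 16 = 112.

112.00 dollars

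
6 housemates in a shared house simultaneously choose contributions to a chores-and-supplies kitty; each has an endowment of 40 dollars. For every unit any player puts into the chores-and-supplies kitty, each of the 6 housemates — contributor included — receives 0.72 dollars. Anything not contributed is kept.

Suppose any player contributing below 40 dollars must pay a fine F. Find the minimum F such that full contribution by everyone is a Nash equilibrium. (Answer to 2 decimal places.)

11.20 dollars

Given the others contribute fully, the best deviation is to contribute 0 (any partial contribution still incurs the fine and gives up units whose private return 0.72 is below 1).
Deviating from 40 to 0 saves 40 dollars but forfeits the deviator's share of the drop in the chores-and-supplies kitty: 0.72 × 40 = 28.80.
So the deviation gain is 40 − 28.80 = 11.20, and the fine must be at least 11.20 dollars to wipe it out.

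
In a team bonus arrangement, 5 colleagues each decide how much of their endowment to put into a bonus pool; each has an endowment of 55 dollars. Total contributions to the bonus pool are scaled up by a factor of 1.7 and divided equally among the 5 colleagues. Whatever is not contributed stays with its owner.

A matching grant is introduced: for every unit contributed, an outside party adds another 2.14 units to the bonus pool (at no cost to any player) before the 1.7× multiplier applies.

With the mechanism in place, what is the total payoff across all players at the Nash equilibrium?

Under the mechanism each unit contributed yields 1.7 × 3.14 / 5 = 1.0676 back to its contributor per unit of net cost, which exceeds 1, making full contribution the dominant choice for everyone.
At the Nash equilibrium everyone contributes 55. Group total payoff = 1.7 × 3.14 × 275 = 1467.95.

1467.95 dollars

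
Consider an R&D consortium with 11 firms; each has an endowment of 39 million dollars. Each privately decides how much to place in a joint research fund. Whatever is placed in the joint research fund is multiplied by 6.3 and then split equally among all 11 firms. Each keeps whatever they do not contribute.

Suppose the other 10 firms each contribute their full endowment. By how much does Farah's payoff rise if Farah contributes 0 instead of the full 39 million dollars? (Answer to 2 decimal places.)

Switching from a contribution of 39 to 0 lets Farah keep an extra 39 million dollars, but lowers the joint research fund by 39, which costs Farah their own share of that drop: 6.3/11 × 39 = 22.34.
Net gain = 39 − 22.34 = 16.66. The private return per contributed unit (0.5727) is below 1, so free-riding is indeed the best response regardless of what the others do.

16.66 million dollars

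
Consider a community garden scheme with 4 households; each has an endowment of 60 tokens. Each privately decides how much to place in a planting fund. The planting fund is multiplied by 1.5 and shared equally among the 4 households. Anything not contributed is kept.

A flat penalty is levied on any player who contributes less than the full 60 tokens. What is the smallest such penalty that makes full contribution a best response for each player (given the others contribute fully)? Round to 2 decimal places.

37.50 tokens

Given the others contribute fully, the best deviation is to contribute 0 (any partial contribution still incurs the fine and gives up units whose private return 0.3750 is below 1).
Deviating from 60 to 0 saves 60 tokens but forfeits the deviator's share of the drop in the planting fund: 1.5/4 × 60 = 22.50.
So the deviation gain is 60 − 22.50 = 37.50, and the fine must be at least 37.50 tokens to wipe it out.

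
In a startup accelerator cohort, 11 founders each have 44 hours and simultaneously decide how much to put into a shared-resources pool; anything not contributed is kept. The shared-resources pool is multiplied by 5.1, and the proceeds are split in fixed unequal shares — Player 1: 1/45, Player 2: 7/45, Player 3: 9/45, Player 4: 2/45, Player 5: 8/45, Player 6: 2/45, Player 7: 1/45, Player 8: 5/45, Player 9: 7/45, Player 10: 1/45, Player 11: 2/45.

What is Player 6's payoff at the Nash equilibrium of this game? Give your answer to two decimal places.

53.97 hours

A player with share s gets back 5.1·s per unit contributed, so full contribution is dominant for anyone with s > 1/5.1 = 0.1961 and zero contribution is dominant for anyone below.
Player 3 alone (share 9/45) is above the threshold, contributing 44; the remaining 10 contribute 0. Total contributed: 44.
Player 6 keeps 44 and receives 5.1 × 44 × 2/45 = 9.97 from the shared-resources pool, for a payoff of 53.97.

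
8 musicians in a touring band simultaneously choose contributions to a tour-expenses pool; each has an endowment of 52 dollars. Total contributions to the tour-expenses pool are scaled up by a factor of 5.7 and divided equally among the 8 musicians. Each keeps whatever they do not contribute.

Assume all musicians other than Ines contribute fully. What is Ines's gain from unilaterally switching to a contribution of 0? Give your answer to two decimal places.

Switching from a contribution of 52 to 0 lets Ines keep an extra 52 dollars, but lowers the tour-expenses pool by 52, which costs Ines their own share of that drop: 5.7/8 × 52 = 37.05.
Net gain = 52 − 37.05 = 14.95. The private return per contributed unit (0.7125) is below 1, so free-riding is indeed the best response regardless of what the others do.

14.95 dollars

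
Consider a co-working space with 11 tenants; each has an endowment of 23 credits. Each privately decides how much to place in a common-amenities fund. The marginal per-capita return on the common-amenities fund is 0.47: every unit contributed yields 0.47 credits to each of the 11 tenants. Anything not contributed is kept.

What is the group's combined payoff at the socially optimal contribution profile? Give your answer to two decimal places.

1308.01 credits

Each contributed unit returns 5.170 to the group as a whole (0.47 to each of 11 players), which exceeds 1, so the social optimum is full contribution: group total = 5.170 × 253 = 1308.01.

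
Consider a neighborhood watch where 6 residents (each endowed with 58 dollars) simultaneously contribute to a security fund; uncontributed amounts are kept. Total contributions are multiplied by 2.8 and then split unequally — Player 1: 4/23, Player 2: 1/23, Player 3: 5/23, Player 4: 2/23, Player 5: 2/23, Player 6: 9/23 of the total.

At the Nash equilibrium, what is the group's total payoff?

452.40 dollars

Player j's private return per contributed unit is 2.8 × (j's share). Contributing is weakly dominant for j when that share is at least 1/2.8 = 0.3571, and contributing 0 is dominant otherwise.
Only Player 6 (9/23) clears that bar, contributing 58; the remaining 5 contribute 0. Total contributed: 58.
The security fund pays out 2.8 × 58 = 162.40 in total (split across the unequal shares, but the aggregate is all that matters for the group sum).
The 5 free-riders keep 58 each, adding 290. Group total = 290 + 162.40 = 452.40.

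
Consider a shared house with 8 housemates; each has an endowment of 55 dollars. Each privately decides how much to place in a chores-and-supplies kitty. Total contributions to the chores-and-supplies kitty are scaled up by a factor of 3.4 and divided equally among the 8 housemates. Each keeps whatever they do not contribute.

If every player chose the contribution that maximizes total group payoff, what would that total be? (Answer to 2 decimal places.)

Each contributed unit returns 3.400 to the group as a whole (0.4250 to each of 8 players), which exceeds 1, so the social optimum is full contribution: group total = 3.400 × 440 = 1496.00.

1496.00 dollars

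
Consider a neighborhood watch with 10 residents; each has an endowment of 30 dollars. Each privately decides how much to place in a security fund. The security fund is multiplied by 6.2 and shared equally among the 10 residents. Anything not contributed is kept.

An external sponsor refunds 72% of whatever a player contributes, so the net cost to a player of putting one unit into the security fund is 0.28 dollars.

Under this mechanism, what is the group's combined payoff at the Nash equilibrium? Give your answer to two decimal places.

With the mechanism, a contributed unit returns (6.2/10) / 0.28 = 2.2143 per unit of net cost to the contributor — now above 1 — so contributing fully is weakly dominant for every player.
So the Nash equilibrium is full contribution by all 10; the group earns 10 × (30 × 0.72 + 6.2 × 30) = 2076.00.

2076.00 dollars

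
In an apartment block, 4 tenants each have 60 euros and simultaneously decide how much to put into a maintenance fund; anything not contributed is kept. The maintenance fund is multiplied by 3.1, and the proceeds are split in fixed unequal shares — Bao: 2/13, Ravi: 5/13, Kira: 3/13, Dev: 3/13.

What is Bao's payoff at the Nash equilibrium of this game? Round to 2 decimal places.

88.62 euros

Player j's private return per contributed unit is 3.1 × (j's share). Contributing is weakly dominant for j when that share is at least 1/3.1 = 0.3226, and contributing 0 is dominant otherwise.
Only Ravi (5/13) clears that bar, contributing 60; the remaining 3 contribute 0. Total contributed: 60.
Bao keeps 60 and receives 3.1 × 60 × 2/13 = 28.62 from the maintenance fund, for a payoff of 88.62.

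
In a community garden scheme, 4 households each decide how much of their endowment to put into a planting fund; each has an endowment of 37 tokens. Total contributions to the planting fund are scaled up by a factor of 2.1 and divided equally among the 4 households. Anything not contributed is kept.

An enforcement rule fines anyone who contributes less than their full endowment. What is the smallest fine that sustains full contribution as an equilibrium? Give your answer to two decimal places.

17.58 tokens

Given the others contribute fully, the best deviation is to contribute 0 (any partial contribution still incurs the fine and gives up units whose private return 0.5250 is below 1).
Deviating from 37 to 0 saves 37 tokens but forfeits the deviator's share of the drop in the planting fund: 2.1/4 × 37 = 19.42.
So the deviation gain is 37 − 19.42 = 17.58, and the fine must be at least 17.58 tokens to wipe it out.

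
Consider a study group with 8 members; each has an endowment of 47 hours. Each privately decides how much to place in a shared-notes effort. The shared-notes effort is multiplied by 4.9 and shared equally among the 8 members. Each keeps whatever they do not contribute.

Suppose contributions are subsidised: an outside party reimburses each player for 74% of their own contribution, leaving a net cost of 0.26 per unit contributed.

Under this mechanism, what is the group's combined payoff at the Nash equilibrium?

The effective private return per unit is now (4.9/8) / 0.26 = 2.3558 > 1, so every player's dominant strategy flips to full contribution.
At the Nash equilibrium everyone contributes 47. Group total payoff = 8 × (47 × 0.74 + 4.9 × 47) = 2120.64.

2120.64 hours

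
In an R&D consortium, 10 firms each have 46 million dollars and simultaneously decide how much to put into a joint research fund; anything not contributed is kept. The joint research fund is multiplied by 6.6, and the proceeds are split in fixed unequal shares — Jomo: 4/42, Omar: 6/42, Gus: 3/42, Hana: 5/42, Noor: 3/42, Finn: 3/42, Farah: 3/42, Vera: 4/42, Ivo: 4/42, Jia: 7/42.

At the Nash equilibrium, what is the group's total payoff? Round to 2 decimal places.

Each unit j contributes comes back to j as 6.6 × (j's share), so j prefers to contribute only if that share exceeds 1/6.6 = 0.1515; otherwise keeping the unit dominates.
Jia alone (share 7/42) is above the threshold, contributing 46; the remaining 9 contribute 0. Total contributed: 46.
The joint research fund pays out 6.6 × 46 = 303.60 in total (split across the unequal shares, but the aggregate is all that matters for the group sum).
The 9 free-riders keep 46 each, adding 414. Group total = 414 + 303.60 = 717.60.

717.60 million dollars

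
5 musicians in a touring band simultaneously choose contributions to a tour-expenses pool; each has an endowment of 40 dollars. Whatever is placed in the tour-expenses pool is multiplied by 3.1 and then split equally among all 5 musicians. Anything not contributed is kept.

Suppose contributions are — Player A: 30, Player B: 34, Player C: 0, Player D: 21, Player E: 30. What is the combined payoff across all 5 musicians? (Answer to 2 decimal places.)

441.50 dollars

Total contributed: 30 + 34 + 0 + 21 + 30 = 115; total kept: 5 × 40 − 115 = 85.
The tour-expenses pool pays out 3.1 × 115 = 356.50 in aggregate.
Group total = 85 + 356.50 = 441.50.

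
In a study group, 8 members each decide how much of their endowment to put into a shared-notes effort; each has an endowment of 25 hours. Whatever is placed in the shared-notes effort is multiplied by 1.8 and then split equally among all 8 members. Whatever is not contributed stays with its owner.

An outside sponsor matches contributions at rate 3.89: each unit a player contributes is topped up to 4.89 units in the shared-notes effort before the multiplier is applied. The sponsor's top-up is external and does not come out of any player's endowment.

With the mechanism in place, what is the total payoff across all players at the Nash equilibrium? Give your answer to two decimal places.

The effective private return per unit is now 1.8 × 4.89 / 8 = 1.1003 > 1, so every player's dominant strategy flips to full contribution.
So the Nash equilibrium is full contribution by all 8; the group earns 1.8 × 4.89 × 200 = 1760.40.

1760.40 hours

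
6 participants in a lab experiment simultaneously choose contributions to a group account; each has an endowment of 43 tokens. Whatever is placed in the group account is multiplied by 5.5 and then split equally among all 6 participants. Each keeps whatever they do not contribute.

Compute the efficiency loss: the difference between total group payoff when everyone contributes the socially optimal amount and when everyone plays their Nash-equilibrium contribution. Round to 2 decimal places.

1161.00 tokens

Each contributed unit returns 5.5/6 = 0.9167 to its contributor — below 1 — so contributing 0 is dominant for every player. At the Nash equilibrium everyone keeps their 43, and the group total is 6 × 43 = 258.
Each contributed unit returns 5.500 to the group as a whole (0.9167 to each of 6 players), which exceeds 1, so the social optimum is full contribution: group total = 5.500 × 258 = 1419.00.
Efficiency loss = 1419.00 − 258 = 1161.00.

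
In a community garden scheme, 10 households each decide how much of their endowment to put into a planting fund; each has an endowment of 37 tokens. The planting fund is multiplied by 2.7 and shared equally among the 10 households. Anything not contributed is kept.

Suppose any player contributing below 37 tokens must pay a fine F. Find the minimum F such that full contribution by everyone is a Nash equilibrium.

27.01 tokens

Given the others contribute fully, the best deviation is to contribute 0 (any partial contribution still incurs the fine and gives up units whose private return 0.2700 is below 1).
Deviating from 37 to 0 saves 37 tokens but forfeits the deviator's share of the drop in the planting fund: 2.7/10 × 37 = 9.99.
So the deviation gain is 37 − 9.99 = 27.01, and the fine must be at least 27.01 tokens to wipe it out.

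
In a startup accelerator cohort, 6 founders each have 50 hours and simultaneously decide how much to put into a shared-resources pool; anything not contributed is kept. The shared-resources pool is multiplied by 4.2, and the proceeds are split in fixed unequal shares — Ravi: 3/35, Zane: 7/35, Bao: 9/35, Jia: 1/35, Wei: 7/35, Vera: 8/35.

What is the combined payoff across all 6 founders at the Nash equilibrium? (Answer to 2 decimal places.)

460.00 hours

Each unit j contributes comes back to j as 4.2 × (j's share), so j prefers to contribute only if that share exceeds 1/4.2 = 0.2381; otherwise keeping the unit dominates.
Bao alone (share 9/35) is above the threshold, contributing 50; the remaining 5 contribute 0. Total contributed: 50.
The shared-resources pool pays out 4.2 × 50 = 210.00 in total (split across the unequal shares, but the aggregate is all that matters for the group sum).
The 5 free-riders keep 50 each, adding 250. Group total = 250 + 210.00 = 460.00.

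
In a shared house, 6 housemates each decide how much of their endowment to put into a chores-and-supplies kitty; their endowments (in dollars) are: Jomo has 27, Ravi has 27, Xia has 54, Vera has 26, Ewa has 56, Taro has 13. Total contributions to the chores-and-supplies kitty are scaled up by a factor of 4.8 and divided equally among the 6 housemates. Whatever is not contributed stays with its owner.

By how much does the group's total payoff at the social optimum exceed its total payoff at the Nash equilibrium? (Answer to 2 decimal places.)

771.40 dollars

The private return per contributed unit is 4.8/6 = 0.8000 < 1 for every player regardless of endowment, so the Nash equilibrium is zero contribution and the group total is Σ E_j = 27 + 27 + 54 + 26 + 56 + 13 = 203.
Each contributed unit returns 4.800 to the group, so the social optimum is full contribution by everyone: group total = 4.800 × 203 = 974.40.
Efficiency loss = (4.800 − 1) × 203 = 771.40.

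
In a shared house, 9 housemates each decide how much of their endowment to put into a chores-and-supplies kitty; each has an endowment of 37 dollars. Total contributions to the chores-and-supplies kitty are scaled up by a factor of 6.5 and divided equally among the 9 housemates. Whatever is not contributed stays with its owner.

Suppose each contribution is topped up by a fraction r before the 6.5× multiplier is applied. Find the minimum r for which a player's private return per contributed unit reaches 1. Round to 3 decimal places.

With matching at rate r, one contributed unit becomes (1 + r) in the chores-and-supplies kitty and returns 6.5 × (1 + r) / 9 to the contributor.
Setting this equal to 1: 1 + r = 9/6.5 = 1.3846.
So the minimum matching rate is r = 1.3846 − 1 = 0.385.

0.385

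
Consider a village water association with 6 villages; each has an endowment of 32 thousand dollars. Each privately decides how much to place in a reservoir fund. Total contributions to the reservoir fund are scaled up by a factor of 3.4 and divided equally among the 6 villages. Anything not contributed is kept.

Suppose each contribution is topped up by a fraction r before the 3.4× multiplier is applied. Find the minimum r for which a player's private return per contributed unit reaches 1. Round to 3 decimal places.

With matching at rate r, one contributed unit becomes (1 + r) in the reservoir fund and returns 3.4 × (1 + r) / 6 to the contributor.
Setting this equal to 1: 1 + r = 6/3.4 = 1.7647.
So the minimum matching rate is r = 1.7647 − 1 = 0.765.

0.765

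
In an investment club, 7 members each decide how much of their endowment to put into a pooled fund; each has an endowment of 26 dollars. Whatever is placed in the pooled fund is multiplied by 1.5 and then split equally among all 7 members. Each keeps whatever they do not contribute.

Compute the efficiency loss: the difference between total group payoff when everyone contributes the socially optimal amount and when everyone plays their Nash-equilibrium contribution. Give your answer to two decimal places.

Each contributed unit returns 1.5/7 = 0.2143 to its contributor — below 1 — so contributing 0 is dominant for every player. At the Nash equilibrium everyone keeps their 26, and the group total is 7 × 26 = 182.
Each contributed unit returns 1.500 to the group as a whole (0.2143 to each of 7 players), which exceeds 1, so the social optimum is full contribution: group total = 1.500 × 182 = 273.00.
Efficiency loss = 273.00 − 182 = 91.00.

91.00 dollars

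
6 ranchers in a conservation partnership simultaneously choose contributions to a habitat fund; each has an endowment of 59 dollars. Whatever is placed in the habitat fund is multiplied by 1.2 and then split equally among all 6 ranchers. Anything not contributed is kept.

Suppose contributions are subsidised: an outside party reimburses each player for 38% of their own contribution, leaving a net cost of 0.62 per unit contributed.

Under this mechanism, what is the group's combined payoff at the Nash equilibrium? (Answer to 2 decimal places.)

354.00 dollars

With the mechanism, a contributed unit returns (1.2/6) / 0.62 = 0.3226 per unit of net cost — still below 1 — so contributing 0 remains dominant for every player.
Everyone keeps their endowment and the group total is 6 × 59 = 354.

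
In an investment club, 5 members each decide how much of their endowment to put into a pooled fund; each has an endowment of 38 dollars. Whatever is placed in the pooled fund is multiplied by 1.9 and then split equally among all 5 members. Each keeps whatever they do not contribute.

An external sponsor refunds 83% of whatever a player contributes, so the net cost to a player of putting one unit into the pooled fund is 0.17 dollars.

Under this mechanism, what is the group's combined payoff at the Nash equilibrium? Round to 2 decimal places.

518.70 dollars

The effective private return per unit is now (1.9/5) / 0.17 = 2.2353 > 1, so every player's dominant strategy flips to full contribution.
So the Nash equilibrium is full contribution by all 5; the group earns 5 × (38 × 0.83 + 1.9 × 38) = 518.70.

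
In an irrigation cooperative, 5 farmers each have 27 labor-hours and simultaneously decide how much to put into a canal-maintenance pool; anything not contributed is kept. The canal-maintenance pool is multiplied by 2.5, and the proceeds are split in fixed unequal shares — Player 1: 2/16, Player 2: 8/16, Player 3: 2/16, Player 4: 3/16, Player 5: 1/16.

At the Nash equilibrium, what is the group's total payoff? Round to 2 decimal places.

175.50 labor-hours

Each unit j contributes comes back to j as 2.5 × (j's share), so j prefers to contribute only if that share exceeds 1/2.5 = 0.4000; otherwise keeping the unit dominates.
Only Player 2 (8/16) clears that bar, contributing 27; the remaining 4 contribute 0. Total contributed: 27.
The canal-maintenance pool pays out 2.5 × 27 = 67.50 in total (split across the unequal shares, but the aggregate is all that matters for the group sum).
The 4 free-riders keep 27 each, adding 108. Group total = 108 + 67.50 = 175.50.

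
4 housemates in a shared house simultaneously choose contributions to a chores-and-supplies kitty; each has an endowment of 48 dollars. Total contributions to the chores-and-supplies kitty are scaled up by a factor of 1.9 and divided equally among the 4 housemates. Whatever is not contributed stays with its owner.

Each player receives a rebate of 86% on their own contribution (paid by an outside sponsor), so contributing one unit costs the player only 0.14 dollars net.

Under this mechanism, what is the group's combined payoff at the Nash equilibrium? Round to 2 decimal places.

With the mechanism, a contributed unit returns (1.9/4) / 0.14 = 3.3929 per unit of net cost to the contributor — now above 1 — so contributing fully is weakly dominant for every player.
So the Nash equilibrium is full contribution by all 4; the group earns 4 × (48 × 0.86 + 1.9 × 48) = 529.92.

529.92 dollars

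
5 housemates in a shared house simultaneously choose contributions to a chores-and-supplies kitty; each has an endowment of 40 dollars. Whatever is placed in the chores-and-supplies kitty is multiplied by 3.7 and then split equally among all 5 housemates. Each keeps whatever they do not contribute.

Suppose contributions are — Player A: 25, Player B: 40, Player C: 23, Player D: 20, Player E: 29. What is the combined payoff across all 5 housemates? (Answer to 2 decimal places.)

569.90 dollars

Total contributed: 25 + 40 + 23 + 20 + 29 = 137; total kept: 5 × 40 − 137 = 63.
The chores-and-supplies kitty pays out 3.7 × 137 = 506.90 in aggregate.
Group total = 63 + 506.90 = 569.90.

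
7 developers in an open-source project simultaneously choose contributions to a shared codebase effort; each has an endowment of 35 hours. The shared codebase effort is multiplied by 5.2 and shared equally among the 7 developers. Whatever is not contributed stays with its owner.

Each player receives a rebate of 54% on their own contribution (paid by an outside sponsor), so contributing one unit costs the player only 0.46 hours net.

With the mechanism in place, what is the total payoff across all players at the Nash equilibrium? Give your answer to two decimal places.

1406.30 hours

Under the mechanism each unit contributed yields (5.2/7) / 0.46 = 1.6149 back to its contributor per unit of net cost, which exceeds 1, making full contribution the dominant choice for everyone.
So the Nash equilibrium is full contribution by all 7; the group earns 7 × (35 × 0.54 + 5.2 × 35) = 1406.30.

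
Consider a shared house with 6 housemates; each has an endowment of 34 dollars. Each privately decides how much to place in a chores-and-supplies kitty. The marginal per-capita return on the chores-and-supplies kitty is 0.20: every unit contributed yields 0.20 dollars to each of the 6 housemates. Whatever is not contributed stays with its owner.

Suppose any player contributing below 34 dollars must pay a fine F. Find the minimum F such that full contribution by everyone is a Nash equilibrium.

27.20 dollars

Given the others contribute fully, the best deviation is to contribute 0 (any partial contribution still incurs the fine and gives up units whose private return 0.20 is below 1).
Deviating from 34 to 0 saves 34 dollars but forfeits the deviator's share of the drop in the chores-and-supplies kitty: 0.20 × 34 = 6.80.
So the deviation gain is 34 − 6.80 = 27.20, and the fine must be at least 27.20 dollars to wipe it out.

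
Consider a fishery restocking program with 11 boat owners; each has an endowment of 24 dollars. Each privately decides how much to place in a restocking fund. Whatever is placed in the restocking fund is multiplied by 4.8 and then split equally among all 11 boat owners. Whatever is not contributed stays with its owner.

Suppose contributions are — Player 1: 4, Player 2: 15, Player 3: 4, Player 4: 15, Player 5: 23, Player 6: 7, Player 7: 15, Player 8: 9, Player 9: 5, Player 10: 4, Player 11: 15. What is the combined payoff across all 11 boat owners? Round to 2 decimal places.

Total contributed: 4 + 15 + 4 + 15 + 23 + 7 + 15 + 9 + 5 + 4 + 15 = 116; total kept: 11 × 24 − 116 = 148.
The restocking fund pays out 4.8 × 116 = 556.80 in aggregate.
Group total = 148 + 556.80 = 704.80.

704.80 dollars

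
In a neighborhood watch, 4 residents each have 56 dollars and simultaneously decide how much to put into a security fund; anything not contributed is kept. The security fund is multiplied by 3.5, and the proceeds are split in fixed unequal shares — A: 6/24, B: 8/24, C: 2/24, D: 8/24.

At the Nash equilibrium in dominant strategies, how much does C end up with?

Each unit j contributes comes back to j as 3.5 × (j's share), so j prefers to contribute only if that share exceeds 1/3.5 = 0.2857; otherwise keeping the unit dominates.
The shares above 0.2857 belong to B and D, contributing 56 each; the remaining 2 contribute 0. Total contributed: 112.
C keeps 56 and receives 3.5 × 112 × 2/24 = 32.67 from the security fund, for a payoff of 88.67.

88.67 dollars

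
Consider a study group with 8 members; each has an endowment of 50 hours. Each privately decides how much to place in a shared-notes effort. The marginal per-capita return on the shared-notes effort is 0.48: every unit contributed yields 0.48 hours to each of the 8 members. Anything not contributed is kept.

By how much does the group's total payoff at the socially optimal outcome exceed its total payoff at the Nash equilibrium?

The private return per contributed unit is 0.48 < 1, so contributing 0 is dominant for every player. At the Nash equilibrium everyone keeps their 50, and the group total is 8 × 50 = 400.
Each contributed unit returns 3.840 to the group as a whole (0.48 to each of 8 players), which exceeds 1, so the social optimum is full contribution: group total = 3.840 × 400 = 1536.00.
Efficiency loss = 1536.00 − 400 = 1136.00.

1136.00 hours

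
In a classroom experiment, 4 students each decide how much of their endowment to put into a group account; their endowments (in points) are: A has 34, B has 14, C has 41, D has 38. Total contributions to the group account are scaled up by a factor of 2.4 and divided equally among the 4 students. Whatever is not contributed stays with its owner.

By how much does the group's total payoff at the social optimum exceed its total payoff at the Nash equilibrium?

The private return per contributed unit is 2.4/4 = 0.6000 < 1 for every player regardless of endowment, so the Nash equilibrium is zero contribution and the group total is Σ E_j = 34 + 14 + 41 + 38 = 127.
Each contributed unit returns 2.400 to the group, so the social optimum is full contribution by everyone: group total = 2.400 × 127 = 304.80.
Efficiency loss = (2.400 − 1) × 127 = 177.80.

177.80 points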